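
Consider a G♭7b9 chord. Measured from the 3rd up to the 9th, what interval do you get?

G♭7b9 (G♭ dominant seventh flat nine) is spelled G♭, B♭, D♭, F♭, A𝄫.
3rd = B♭; 9th = A𝄫.
From B♭ to A𝄫: 9 semitones over a seventh = diminished.

d7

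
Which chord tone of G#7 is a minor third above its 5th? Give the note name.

G#7: G#–B#–D#–F#.
The 5th is D#. A minor third above D# is F#.
F# is the chord's 7th.

F#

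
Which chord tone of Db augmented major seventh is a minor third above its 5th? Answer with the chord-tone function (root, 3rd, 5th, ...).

7th

The chord tones of Db+maj7 (Db augmented major seventh) are Db, F, A, C.
The 5th is A. A minor third above A is C.
C is the chord's 7th.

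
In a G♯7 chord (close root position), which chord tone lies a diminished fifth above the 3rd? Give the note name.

G♯ dominant seventh is spelled G♯–B♯–D♯–F♯.
The 3rd is B♯. A diminished fifth above B♯ is F♯.
F♯ is the chord's 7th.

F#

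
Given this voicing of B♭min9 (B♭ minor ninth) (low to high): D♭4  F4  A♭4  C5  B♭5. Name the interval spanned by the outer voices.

M13

The outer voices are D♭4 and B♭5.
D♭ up to B♭ spans 13 letter names and 21 semitones — a major thirteenth.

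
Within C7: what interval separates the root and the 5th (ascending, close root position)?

C7 is spelled C–E–G–B♭.
Root = C; 5th = G.
Counting 5 letters and 7 half steps from C gives a perfect fifth.

perfect fifth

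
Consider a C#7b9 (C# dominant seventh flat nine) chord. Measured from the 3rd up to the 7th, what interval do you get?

The chord tones of C#7b9 (C# dominant seventh flat nine) are C#–E#–G#–B–D.
The 3rd is E# and the 7th is B.
5 letter names make it a fifth; at 6 semitones (a half step narrower than perfect) the quality is diminished.

d5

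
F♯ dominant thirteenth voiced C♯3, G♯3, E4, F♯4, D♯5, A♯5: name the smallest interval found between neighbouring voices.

Adjacent intervals: C♯3→G♯3 = perfect fifth; G♯3→E4 = minor sixth; E4→F♯4 = major second; F♯4→D♯5 = major sixth; D♯5→A♯5 = perfect fifth.
The smallest is E4 to F♯4, a major second (2 semitones).

major 2nd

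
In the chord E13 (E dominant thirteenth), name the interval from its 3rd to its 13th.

Spelling the chord: E, G#, B, D, F#, C#.
That puts G# below C#.
Counting 11 letters and 17 half steps from G# gives a perfect eleventh.

P11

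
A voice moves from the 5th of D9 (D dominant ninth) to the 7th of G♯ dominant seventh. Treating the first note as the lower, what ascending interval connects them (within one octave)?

The 5th of D9 (D dominant ninth) is A; the 7th of G♯ dominant seventh is F♯.
From A to F♯ is 9 semitones, exactly the major sixth.

major 6th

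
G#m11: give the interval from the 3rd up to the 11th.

M9

Spelling the chord: G#-B-D#-F#-A#-C#.
The 3rd is B and the 11th is C#.
From B to C# is 14 semitones, exactly the major ninth.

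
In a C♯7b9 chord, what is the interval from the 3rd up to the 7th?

d5

Spelling the chord: C♯-E♯-G♯-B-D.
The 3rd is E♯ and the 7th is B.
From E♯ to B: 6 semitones over a fifth = diminished.
This 3–7 tritone is the characteristic tension at the heart of the dominant sound.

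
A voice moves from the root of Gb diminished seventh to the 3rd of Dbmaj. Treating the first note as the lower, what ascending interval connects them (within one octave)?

The root of Gb diminished seventh is Gb; the 3rd of Dbmaj is F.
From Gb to F is 11 semitones, exactly the major seventh.

major seventh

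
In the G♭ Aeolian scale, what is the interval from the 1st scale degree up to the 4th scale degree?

G♭ natural minor: G♭ A♭ B𝄫 C♭ D♭ E𝄫 F♭.
1st scale degree = G♭; scale degree 4 = C♭.
From G♭ to C♭ is 5 semitones, exactly the perfect fourth.

P4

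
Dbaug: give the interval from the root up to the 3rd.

Db+: Db F A.
That puts Db below F.
Db up to F spans 3 letter names and 4 semitones — a major third.

major third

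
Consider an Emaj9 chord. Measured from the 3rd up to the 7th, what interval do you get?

perfect fifth

Spelling the chord: E G# B D# F#.
That puts G# below D#.
From G# to D# is 7 semitones, exactly the perfect fifth.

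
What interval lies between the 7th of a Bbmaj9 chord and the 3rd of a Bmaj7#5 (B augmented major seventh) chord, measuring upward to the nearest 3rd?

Bbmaj9 has A as its 7th, and Bmaj7#5 (B augmented major seventh) has D# as its 3rd.
From A to D#: 6 semitones over a fourth = augmented.

augmented 4th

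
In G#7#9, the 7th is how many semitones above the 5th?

3

Spelling the chord: G#–B#–D#–F#–A##.
D# to F# is a minor third: 3 semitones.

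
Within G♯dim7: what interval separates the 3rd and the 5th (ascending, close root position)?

Spelling the chord: G♯, B, D, F.
That puts B below D.
3 letter names make it a third; at 3 semitones (a half step narrower than major) the quality is minor.

minor third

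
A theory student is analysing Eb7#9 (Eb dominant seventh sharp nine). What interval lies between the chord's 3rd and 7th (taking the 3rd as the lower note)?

Eb7#9 (Eb dominant seventh sharp nine): Eb G Bb Db F#.
So we need the interval from G up to Db.
5 letter names make it a fifth; at 6 semitones (a half step narrower than perfect) the quality is diminished.
This 3–7 tritone is the characteristic tension at the heart of the dominant sound.

d5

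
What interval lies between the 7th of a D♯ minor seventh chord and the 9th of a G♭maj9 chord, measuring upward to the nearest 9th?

diminished sixth

D♯ minor seventh has C♯ as its 7th, and G♭maj9 has A♭ as its 9th.
C♯ up to A♭ is 7 semitones, a whole step narrower than a major sixth, so the interval is diminished.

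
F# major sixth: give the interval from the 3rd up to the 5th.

F# major sixth is spelled F#-A#-C#-D#.
So we need the interval from A# up to C#.
3 letter names make it a third; at 3 semitones (a half step narrower than major) the quality is minor.

m3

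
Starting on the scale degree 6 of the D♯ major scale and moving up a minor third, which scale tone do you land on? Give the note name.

D#

The scale is D♯ E♯ F𝄪 G♯ A♯ B♯ C𝄪.
The scale degree 6 is B♯; a minor third above that is D♯ — scale degree 1.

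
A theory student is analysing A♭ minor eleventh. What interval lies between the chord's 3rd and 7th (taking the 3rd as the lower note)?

A♭ minor eleventh: A♭-C♭-E♭-G♭-B♭-D♭.
The 3rd is C♭ and the 7th is G♭.
C♭ up to G♭ spans 5 letter names and 7 semitones — a perfect fifth.

perfect fifth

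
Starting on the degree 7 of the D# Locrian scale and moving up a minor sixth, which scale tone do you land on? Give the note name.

The scale is D# E F# G# A B C#.
The degree 7 is C#; a minor sixth above that is A — scale degree 5.

A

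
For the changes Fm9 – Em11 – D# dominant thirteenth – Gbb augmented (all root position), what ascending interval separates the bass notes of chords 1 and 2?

The roots are F and E.
From F to E is 11 semitones, exactly the major seventh.

major 7th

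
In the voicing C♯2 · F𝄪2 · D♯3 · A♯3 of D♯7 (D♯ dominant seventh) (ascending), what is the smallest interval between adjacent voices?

Adjacent intervals: C♯2→F𝄪2 = augmented fourth; F𝄪2→D♯3 = minor sixth; D♯3→A♯3 = perfect fifth.
The smallest is C♯2 to F𝄪2, an augmented fourth (6 semitones).

A4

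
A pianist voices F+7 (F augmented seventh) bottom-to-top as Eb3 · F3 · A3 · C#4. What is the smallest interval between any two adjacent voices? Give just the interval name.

Adjacent intervals: Eb3→F3 = major second; F3→A3 = major third; A3→C#4 = major third.
The smallest is Eb3 to F3, a major second (2 semitones).

major second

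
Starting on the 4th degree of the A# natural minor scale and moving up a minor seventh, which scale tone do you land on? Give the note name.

The scale is A# B# C# D# E# F# G#.
The 4th degree is D#; a minor seventh above that is C# — scale degree 3.

C#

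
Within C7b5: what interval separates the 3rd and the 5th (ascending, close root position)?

The chord tones of C7b5 (C dominant seventh flat five) are C–E–Gb–Bb.
3rd = E; 5th = Gb.
E up to Gb is 2 semitones, a whole step narrower than a major third, so the interval is diminished.

diminished third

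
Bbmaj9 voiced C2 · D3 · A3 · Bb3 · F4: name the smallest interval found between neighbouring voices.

Adjacent intervals: C2→D3 = major ninth; D3→A3 = perfect fifth; A3→Bb3 = minor second; Bb3→F4 = perfect fifth.
The smallest is A3 to Bb3, a minor second (1 semitone).

minor second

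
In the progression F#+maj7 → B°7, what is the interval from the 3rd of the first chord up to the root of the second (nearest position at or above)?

F#+maj7 has A# as its 3rd, and B°7 has B as its root.
2 letter names make it a second; at 1 semitone (a half step narrower than major) the quality is minor.

minor 2nd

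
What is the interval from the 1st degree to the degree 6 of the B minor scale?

minor 6th

The scale runs B C# D E F# G A.
So we need the interval from B up to G.
6 letter names make it a sixth; at 8 semitones (a half step narrower than major) the quality is minor.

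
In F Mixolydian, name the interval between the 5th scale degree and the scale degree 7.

m3

Spelling F Mixolydian: F G A Bb C D Eb.
That puts C below Eb.
3 letter names make it a third; at 3 semitones (a half step narrower than major) the quality is minor.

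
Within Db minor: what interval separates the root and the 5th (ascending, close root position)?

Db minor: Db Fb Ab.
That puts Db below Ab.
Counting 5 letters and 7 half steps from Db gives a perfect fifth.

P5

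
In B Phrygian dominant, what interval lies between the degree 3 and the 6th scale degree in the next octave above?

diminished eleventh

The scale runs B C D♯ E F♯ G A.
That puts D♯ below G.
D♯ up to G is 16 semitones, a half step narrower than a perfect eleventh, so the interval is diminished.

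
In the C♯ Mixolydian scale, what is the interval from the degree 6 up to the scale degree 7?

Spelling the C♯ Mixolydian scale: C♯ D♯ E♯ F♯ G♯ A♯ B.
So we need the interval from A♯ up to B.
A♯ up to B is 1 semitone, a half step narrower than a major second, so the interval is minor.

minor second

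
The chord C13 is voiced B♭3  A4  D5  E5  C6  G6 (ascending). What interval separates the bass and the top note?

major 20th

The outer voices are B♭3 and G6.
Counting 20 letters and 33 half steps from B♭ gives a major 20th.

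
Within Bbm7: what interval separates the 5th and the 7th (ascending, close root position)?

m3

Bbm7 is spelled Bb, Db, F, Ab.
That puts F below Ab.
3 letter names make it a third; at 3 semitones (a half step narrower than major) the quality is minor.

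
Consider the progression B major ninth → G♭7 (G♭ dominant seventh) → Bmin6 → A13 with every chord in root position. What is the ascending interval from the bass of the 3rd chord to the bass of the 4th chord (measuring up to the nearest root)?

The roots are B and A.
7 letter names make it a seventh; at 10 semitones (a half step narrower than major) the quality is minor.

minor seventh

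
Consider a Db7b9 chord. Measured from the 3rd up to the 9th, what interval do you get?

diminished seventh

Db dominant seventh flat nine is spelled Db, F, Ab, Cb, Ebb.
3rd = F; 9th = Ebb.
From F to Ebb: 9 semitones over a seventh = diminished.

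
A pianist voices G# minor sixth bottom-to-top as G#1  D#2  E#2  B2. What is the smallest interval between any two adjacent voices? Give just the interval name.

Adjacent intervals: G#1→D#2 = perfect fifth; D#2→E#2 = major second; E#2→B2 = diminished fifth.
The smallest is D#2 to E#2, a major second (2 semitones).

M2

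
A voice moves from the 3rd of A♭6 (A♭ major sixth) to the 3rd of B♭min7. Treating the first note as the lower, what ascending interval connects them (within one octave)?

A♭6 (A♭ major sixth) has C as its 3rd, and B♭min7 has D♭ as its 3rd.
C up to D♭ is 1 semitone, a half step narrower than a major second, so the interval is minor.

minor second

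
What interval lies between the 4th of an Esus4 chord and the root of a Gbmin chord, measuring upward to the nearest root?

Esus4 has A as its 4th, and Gbmin has Gb as its root.
7 letter names make it a seventh; at 9 semitones (a whole step narrower than major) the quality is diminished.

diminished seventh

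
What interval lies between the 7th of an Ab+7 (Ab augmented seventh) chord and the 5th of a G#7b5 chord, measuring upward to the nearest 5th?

The 7th of Ab+7 (Ab augmented seventh) is Gb; the 5th of G#7b5 is D.
Gb up to D is 8 semitones, a half step wider than a perfect fifth, so the interval is augmented.

augmented 5th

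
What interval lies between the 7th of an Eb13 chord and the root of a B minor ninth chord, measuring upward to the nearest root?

Eb13 has Db as its 7th, and B minor ninth has B as its root.
Db up to B is 10 semitones, a half step wider than a major sixth, so the interval is augmented.

augmented sixth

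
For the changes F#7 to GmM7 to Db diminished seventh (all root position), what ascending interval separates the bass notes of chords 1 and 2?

The roots are F# and G.
2 letter names make it a second; at 1 semitone (a half step narrower than major) the quality is minor.

m2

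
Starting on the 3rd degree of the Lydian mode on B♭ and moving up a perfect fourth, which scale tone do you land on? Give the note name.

G

The scale is B♭ C D E F G A.
The 3rd degree is D; a perfect fourth above that is G — scale degree 6.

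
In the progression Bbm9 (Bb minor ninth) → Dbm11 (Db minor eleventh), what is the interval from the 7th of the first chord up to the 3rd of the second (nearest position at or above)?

m6

The 7th of Bbm9 (Bb minor ninth) is Ab; the 3rd of Dbm11 (Db minor eleventh) is Fb.
From Ab to Fb: 8 semitones over a sixth = minor.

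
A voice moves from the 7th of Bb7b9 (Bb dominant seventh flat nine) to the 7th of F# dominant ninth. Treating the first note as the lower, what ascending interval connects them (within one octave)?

augmented 5th

Bb7b9 (Bb dominant seventh flat nine) has Ab as its 7th, and F# dominant ninth has E as its 7th.
From Ab to E: 8 semitones over a fifth = augmented.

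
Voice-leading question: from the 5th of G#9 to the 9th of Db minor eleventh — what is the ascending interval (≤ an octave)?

G#9 has D# as its 5th, and Db minor eleventh has Eb as its 9th.
From D# to Eb: 0 semitones over a second = diminished.

diminished second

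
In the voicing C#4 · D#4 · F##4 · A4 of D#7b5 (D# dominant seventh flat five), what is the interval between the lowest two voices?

Those voices are C#4 and D#4.
C# up to D# spans 2 letter names and 2 semitones — a major second.

major 2nd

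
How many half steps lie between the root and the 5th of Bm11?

7

Bm11: B–D–F♯–A–C♯–E.
B to F♯ is a perfect fifth: 7 semitones.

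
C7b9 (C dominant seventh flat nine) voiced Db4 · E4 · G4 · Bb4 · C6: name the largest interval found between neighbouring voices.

Adjacent intervals: Db4→E4 = augmented second; E4→G4 = minor third; G4→Bb4 = minor third; Bb4→C6 = major ninth.
The largest is Bb4 to C6, a major ninth (14 semitones).

major 9th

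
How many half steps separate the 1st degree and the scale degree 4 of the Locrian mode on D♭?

The scale is D♭ E𝄫 F♭ G♭ A𝄫 B𝄫 C♭.
D♭ up to G♭ is a perfect fourth — 5 semitones.

5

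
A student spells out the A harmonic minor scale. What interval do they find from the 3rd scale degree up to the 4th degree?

major second

The scale runs A B C D E F G♯.
So we need the interval from C up to D.
C up to D spans 2 letter names and 2 semitones — a major second.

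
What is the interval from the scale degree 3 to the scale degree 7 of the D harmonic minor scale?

A5

D harmonic minor: D E F G A B♭ C♯.
The scale degree 3 is F and the scale degree 7 is C♯.
5 letter names make it a fifth; at 8 semitones (a half step wider than perfect) the quality is augmented.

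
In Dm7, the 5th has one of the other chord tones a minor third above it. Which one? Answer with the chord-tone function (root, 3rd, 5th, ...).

D-7: D–F–A–C.
The 5th is A. A minor third above A is C.
C is the chord's 7th.

7th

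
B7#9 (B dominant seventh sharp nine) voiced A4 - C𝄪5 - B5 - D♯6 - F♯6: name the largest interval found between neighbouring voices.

diminished seventh

Adjacent intervals: A4→C𝄪5 = augmented third; C𝄪5→B5 = diminished seventh; B5→D♯6 = major third; D♯6→F♯6 = minor third.
The largest is C𝄪5 to B5, a diminished seventh (9 semitones).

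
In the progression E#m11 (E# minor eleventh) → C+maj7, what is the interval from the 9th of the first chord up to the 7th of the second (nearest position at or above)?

diminished 4th

E#m11 (E# minor eleventh) has F## as its 9th, and C+maj7 has B as its 7th.
F## up to B is 4 semitones, a half step narrower than a perfect fourth, so the interval is diminished.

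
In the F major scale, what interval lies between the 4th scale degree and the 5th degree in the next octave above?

Spelling the F major scale: F G A Bb C D E.
4th scale degree = Bb; degree 5 (up an octave) = C.
Bb up to C spans 9 letter names and 14 semitones — a major ninth.

major 9th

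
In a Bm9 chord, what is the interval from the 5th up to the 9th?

Bmin9 is spelled B, D, F#, A, C#.
That puts F# below C#.
Counting 5 letters and 7 half steps from F# gives a perfect fifth.

P5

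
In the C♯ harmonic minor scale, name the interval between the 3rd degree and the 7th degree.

augmented 5th

C♯ harmonic minor: C♯ D♯ E F♯ G♯ A B♯.
The 3rd degree is E and the 7th scale degree is B♯.
From E to B♯: 8 semitones over a fifth = augmented.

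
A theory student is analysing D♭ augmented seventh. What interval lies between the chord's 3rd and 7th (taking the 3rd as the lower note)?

Spelling the chord: D♭–F–A–C♭.
The 3rd is F and the 7th is C♭.
5 letter names make it a fifth; at 6 semitones (a half step narrower than perfect) the quality is diminished.

diminished fifth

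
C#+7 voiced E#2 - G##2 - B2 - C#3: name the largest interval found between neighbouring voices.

Adjacent intervals: E#2→G##2 = major third; G##2→B2 = diminished third; B2→C#3 = major second.
The largest is E#2 to G##2, a major third (4 semitones).

major third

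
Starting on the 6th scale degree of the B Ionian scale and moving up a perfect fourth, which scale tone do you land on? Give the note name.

C#

The scale is B C# D# E F# G# A#.
The 6th scale degree is G#; a perfect fourth above that is C# — scale degree 2.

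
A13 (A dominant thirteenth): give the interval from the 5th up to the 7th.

A13 is spelled A, C#, E, G, B, F#.
That puts E below G.
From E to G: 3 semitones over a third = minor.

minor 3rd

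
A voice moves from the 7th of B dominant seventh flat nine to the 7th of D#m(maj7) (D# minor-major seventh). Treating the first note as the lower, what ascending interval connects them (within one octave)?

B dominant seventh flat nine has A as its 7th, and D#m(maj7) (D# minor-major seventh) has C## as its 7th.
3 letter names make it a third; at 5 semitones (a half step wider than major) the quality is augmented.

A3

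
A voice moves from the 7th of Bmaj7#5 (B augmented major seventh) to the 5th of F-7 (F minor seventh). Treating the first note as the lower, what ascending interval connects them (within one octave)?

diminished third

The 7th of Bmaj7#5 (B augmented major seventh) is A#; the 5th of F-7 (F minor seventh) is C.
3 letter names make it a third; at 2 semitones (a whole step narrower than major) the quality is diminished.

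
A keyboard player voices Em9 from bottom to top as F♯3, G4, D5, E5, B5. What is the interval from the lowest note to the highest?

perfect 18th

The outer voices are F♯3 and B5.
Counting 18 letters and 29 half steps from F♯ gives a perfect 18th.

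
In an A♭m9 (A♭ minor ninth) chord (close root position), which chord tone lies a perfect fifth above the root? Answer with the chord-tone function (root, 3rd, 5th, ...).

5th

The chord tones of A♭min9 are A♭-C♭-E♭-G♭-B♭.
The root is A♭. A perfect fifth above A♭ is E♭.
E♭ is the chord's 5th.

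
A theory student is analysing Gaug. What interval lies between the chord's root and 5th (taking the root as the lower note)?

Spelling the chord: G, B, D#.
Root = G; 5th = D#.
5 letter names make it a fifth; at 8 semitones (a half step wider than perfect) the quality is augmented.

A5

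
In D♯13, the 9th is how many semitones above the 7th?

D♯13 (D♯ dominant thirteenth) is spelled D♯–F𝄪–A♯–C♯–E♯–B♯.
C♯ to E♯ is a major third: 4 semitones.

4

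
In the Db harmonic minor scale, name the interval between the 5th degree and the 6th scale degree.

minor second

Db harmonic minor: Db Eb Fb Gb Ab Bbb C.
So we need the interval from Ab up to Bbb.
From Ab to Bbb: 1 semitone over a second = minor.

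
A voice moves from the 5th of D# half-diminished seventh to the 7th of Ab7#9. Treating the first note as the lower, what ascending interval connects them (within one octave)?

The 5th of D# half-diminished seventh is A; the 7th of Ab7#9 is Gb.
7 letter names make it a seventh; at 9 semitones (a whole step narrower than major) the quality is diminished.

diminished seventh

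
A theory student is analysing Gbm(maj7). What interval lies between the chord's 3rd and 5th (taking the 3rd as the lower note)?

major 3rd

The chord tones of GbmM7 (Gb minor-major seventh) are Gb, Bbb, Db, F.
3rd = Bbb; 5th = Db.
Bbb up to Db spans 3 letter names and 4 semitones — a major third.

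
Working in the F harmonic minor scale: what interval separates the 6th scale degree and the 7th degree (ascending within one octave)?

augmented 2nd

Spelling the F harmonic minor scale: F G Ab Bb C Db E.
The 6th scale degree is Db and the degree 7 is E.
From Db to E: 3 semitones over a second = augmented.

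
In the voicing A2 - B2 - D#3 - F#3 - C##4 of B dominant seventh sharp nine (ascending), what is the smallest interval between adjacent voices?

Adjacent intervals: A2→B2 = major second; B2→D#3 = major third; D#3→F#3 = minor third; F#3→C##4 = augmented fifth.
The smallest is A2 to B2, a major second (2 semitones).

major 2nd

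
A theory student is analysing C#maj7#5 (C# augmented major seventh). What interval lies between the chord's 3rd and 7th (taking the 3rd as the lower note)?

perfect 5th

Spelling the chord: C#, E#, G##, B#.
The 3rd is E# and the 7th is B#.
Counting 5 letters and 7 half steps from E# gives a perfect fifth.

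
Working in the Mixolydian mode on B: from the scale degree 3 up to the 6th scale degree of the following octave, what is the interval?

Spelling the Mixolydian mode on B: B C# D# E F# G# A.
The scale degree 3 is D# and the degree 6 (up an octave) is G#.
Counting 11 letters and 17 half steps from D# gives a perfect eleventh.

perfect eleventh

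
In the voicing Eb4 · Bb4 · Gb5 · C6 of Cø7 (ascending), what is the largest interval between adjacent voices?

minor sixth

Adjacent intervals: Eb4→Bb4 = perfect fifth; Bb4→Gb5 = minor sixth; Gb5→C6 = augmented fourth.
The largest is Bb4 to Gb5, a minor sixth (8 semitones).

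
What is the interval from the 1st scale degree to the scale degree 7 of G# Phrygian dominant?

minor seventh

The scale runs G# A B# C# D# E F#.
So we need the interval from G# up to F#.
7 letter names make it a seventh; at 10 semitones (a half step narrower than major) the quality is minor.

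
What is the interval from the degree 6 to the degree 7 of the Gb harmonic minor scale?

The scale runs Gb Ab Bbb Cb Db Ebb F.
Degree 6 = Ebb; 7th degree = F.
From Ebb to F: 3 semitones over a second = augmented.

augmented 2nd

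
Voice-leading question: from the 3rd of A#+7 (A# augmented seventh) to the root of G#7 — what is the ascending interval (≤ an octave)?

diminished fifth

A#+7 (A# augmented seventh) has C## as its 3rd, and G#7 has G# as its root.
C## up to G# is 6 semitones, a half step narrower than a perfect fifth, so the interval is diminished.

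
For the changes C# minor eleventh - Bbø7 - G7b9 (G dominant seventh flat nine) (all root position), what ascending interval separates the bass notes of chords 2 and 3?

The roots are Bb and G.
Bb up to G spans 6 letter names and 9 semitones — a major sixth.

major sixth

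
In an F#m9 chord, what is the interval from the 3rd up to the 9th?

M7

The chord tones of F# minor ninth are F#-A-C#-E-G#.
That puts A below G#.
A up to G# spans 7 letter names and 11 semitones — a major seventh.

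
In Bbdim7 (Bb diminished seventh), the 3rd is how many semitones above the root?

Bb°7 (Bb diminished seventh): Bb Db Fb Abb.
Bb to Db is a minor third: 3 semitones.

3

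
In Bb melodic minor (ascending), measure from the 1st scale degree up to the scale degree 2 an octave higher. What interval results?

Spelling Bb melodic minor (ascending): Bb C Db Eb F G A.
So we need the interval from Bb up to C.
Counting 9 letters and 14 half steps from Bb gives a major ninth.

major ninth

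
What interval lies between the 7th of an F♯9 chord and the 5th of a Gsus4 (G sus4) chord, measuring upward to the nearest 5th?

m7

The 7th of F♯9 is E; the 5th of Gsus4 (G sus4) is D.
From E to D: 10 semitones over a seventh = minor.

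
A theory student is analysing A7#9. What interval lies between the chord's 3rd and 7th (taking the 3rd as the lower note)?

A7#9: A-C#-E-G-B#.
The 3rd is C# and the 7th is G.
5 letter names make it a fifth; at 6 semitones (a half step narrower than perfect) the quality is diminished.

diminished fifth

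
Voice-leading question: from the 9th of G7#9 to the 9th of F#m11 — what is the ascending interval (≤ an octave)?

m7

The 9th of G7#9 is A#; the 9th of F#m11 is G#.
7 letter names make it a seventh; at 10 semitones (a half step narrower than major) the quality is minor.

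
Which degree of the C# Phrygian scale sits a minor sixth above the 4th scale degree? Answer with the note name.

The scale is C# D E F# G# A B.
The 4th scale degree is F#; a minor sixth above that is D — scale degree 2.

D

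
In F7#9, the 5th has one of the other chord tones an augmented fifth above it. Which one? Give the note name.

G#

Spelling the chord: F, A, C, Eb, G#.
The 5th is C. An augmented fifth above C is G#.
G# is the chord's 9th.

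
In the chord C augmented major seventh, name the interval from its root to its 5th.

augmented 5th

The chord tones of C augmented major seventh are C, E, G#, B.
Root = C; 5th = G#.
C up to G# is 8 semitones, a half step wider than a perfect fifth, so the interval is augmented.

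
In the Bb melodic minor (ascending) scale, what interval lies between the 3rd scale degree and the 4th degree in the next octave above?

major ninth

Spelling the Bb melodic minor (ascending) scale: Bb C Db Eb F G A.
The 3rd scale degree is Db and the scale degree 4 (up an octave) is Eb.
From Db to Eb is 14 semitones, exactly the major ninth.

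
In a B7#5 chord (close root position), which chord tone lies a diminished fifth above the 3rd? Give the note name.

A

B7#5 is spelled B-D#-F##-A.
The 3rd is D#. A diminished fifth above D# is A.
A is the chord's 7th.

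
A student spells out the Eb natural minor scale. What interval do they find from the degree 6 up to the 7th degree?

major second

Eb natural minor: Eb F Gb Ab Bb Cb Db.
So we need the interval from Cb up to Db.
Counting 2 letters and 2 half steps from Cb gives a major second.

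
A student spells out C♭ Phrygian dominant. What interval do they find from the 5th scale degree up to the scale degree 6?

minor 2nd

C♭ phrygian dominant: C♭ D𝄫 E♭ F♭ G♭ A𝄫 B𝄫.
So we need the interval from G♭ up to A𝄫.
2 letter names make it a second; at 1 semitone (a half step narrower than major) the quality is minor.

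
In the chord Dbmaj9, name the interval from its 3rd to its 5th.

Dbmaj9: Db-F-Ab-C-Eb.
So we need the interval from F up to Ab.
3 letter names make it a third; at 3 semitones (a half step narrower than major) the quality is minor.

m3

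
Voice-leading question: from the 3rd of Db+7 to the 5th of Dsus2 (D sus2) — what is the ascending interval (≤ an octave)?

The 3rd of Db+7 is F; the 5th of Dsus2 (D sus2) is A.
Counting 3 letters and 4 half steps from F gives a major third.

major 3rd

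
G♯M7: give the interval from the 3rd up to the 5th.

minor third

G♯Δ7 (G♯ major seventh) is spelled G♯ B♯ D♯ F𝄪.
So we need the interval from B♯ up to D♯.
B♯ up to D♯ is 3 semitones, a half step narrower than a major third, so the interval is minor.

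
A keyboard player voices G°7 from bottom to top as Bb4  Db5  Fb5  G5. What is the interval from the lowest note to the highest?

major sixth

The outer voices are Bb4 and G5.
Counting 6 letters and 9 half steps from Bb gives a major sixth.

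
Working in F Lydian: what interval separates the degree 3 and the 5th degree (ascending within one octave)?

The scale runs F G A B C D E.
So we need the interval from A up to C.
A up to C is 3 semitones, a half step narrower than a major third, so the interval is minor.

minor third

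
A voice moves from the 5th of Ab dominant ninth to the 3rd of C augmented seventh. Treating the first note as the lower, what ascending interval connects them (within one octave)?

A1

Ab dominant ninth has Eb as its 5th, and C augmented seventh has E as its 3rd.
From Eb to E: 1 semitone over a unison = augmented.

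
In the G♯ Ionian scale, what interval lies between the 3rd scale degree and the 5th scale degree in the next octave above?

minor 10th

G♯ major: G♯ A♯ B♯ C♯ D♯ E♯ F𝄪.
The 3rd scale degree is B♯ and the 5th scale degree (up an octave) is D♯.
From B♯ to D♯: 15 semitones over a tenth = minor.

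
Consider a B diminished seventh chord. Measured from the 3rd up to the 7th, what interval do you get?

diminished 5th

Spelling the chord: B-D-F-A♭.
That puts D below A♭.
5 letter names make it a fifth; at 6 semitones (a half step narrower than perfect) the quality is diminished.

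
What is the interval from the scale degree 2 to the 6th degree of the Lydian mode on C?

The scale runs C D E F# G A B.
Scale degree 2 = D; degree 6 = A.
D up to A spans 5 letter names and 7 semitones — a perfect fifth.

perfect fifth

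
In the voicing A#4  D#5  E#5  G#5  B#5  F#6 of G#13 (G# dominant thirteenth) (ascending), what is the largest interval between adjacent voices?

Adjacent intervals: A#4→D#5 = perfect fourth; D#5→E#5 = major second; E#5→G#5 = minor third; G#5→B#5 = major third; B#5→F#6 = diminished fifth.
The largest is B#5 to F#6, a diminished fifth (6 semitones).

diminished fifth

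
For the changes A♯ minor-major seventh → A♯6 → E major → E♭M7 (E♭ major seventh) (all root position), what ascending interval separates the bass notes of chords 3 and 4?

The roots are E and E♭.
E up to E♭ is 11 semitones, a half step narrower than a perfect octave, so the interval is diminished.

d8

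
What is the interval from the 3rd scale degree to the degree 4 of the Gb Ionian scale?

minor 2nd

Spelling the Gb Ionian scale: Gb Ab Bb Cb Db Eb F.
So we need the interval from Bb up to Cb.
From Bb to Cb: 1 semitone over a second = minor.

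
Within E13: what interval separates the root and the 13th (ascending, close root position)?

The chord tones of E dominant thirteenth are E, G#, B, D, F#, C#.
Root = E; 13th = C#.
E up to C# spans 13 letter names and 21 semitones — a major thirteenth.

major thirteenth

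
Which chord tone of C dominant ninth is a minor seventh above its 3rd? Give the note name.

D

C9 is spelled C, E, G, B♭, D.
The 3rd is E. A minor seventh above E is D.
D is the chord's 9th.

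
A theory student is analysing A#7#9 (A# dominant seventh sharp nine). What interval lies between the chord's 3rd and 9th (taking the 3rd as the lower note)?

M7

A# dominant seventh sharp nine is spelled A# C## E# G# B##.
That puts C## below B##.
Counting 7 letters and 11 half steps from C## gives a major seventh.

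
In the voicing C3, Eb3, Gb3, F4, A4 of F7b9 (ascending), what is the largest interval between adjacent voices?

major seventh

Adjacent intervals: C3→Eb3 = minor third; Eb3→Gb3 = minor third; Gb3→F4 = major seventh; F4→A4 = major third.
The largest is Gb3 to F4, a major seventh (11 semitones).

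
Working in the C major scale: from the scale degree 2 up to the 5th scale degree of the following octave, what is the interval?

Spelling the C major scale: C D E F G A B.
Scale degree 2 = D; 5th scale degree (up an octave) = G.
Counting 11 letters and 17 half steps from D gives a perfect eleventh.

perfect 11th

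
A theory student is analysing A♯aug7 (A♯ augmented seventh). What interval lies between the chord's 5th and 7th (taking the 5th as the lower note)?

diminished 3rd

Spelling the chord: A♯–C𝄪–E𝄪–G♯.
The 5th is E𝄪 and the 7th is G♯.
3 letter names make it a third; at 2 semitones (a whole step narrower than major) the quality is diminished.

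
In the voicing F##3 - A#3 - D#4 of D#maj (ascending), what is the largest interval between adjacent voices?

perfect fourth

Adjacent intervals: F##3→A#3 = minor third; A#3→D#4 = perfect fourth.
The largest is A#3 to D#4, a perfect fourth (5 semitones).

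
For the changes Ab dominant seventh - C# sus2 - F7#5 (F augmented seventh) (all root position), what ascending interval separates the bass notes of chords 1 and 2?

augmented third

The roots are Ab and C#.
3 letter names make it a third; at 5 semitones (a half step wider than major) the quality is augmented.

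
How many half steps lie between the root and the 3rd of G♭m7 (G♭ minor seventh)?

G♭ minor seventh: G♭-B𝄫-D♭-F♭.
G♭ to B𝄫 is a minor third: 3 semitones.

3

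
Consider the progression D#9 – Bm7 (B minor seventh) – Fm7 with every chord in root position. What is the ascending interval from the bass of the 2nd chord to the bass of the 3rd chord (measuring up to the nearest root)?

diminished 5th

The roots are B and F.
B up to F is 6 semitones, a half step narrower than a perfect fifth, so the interval is diminished.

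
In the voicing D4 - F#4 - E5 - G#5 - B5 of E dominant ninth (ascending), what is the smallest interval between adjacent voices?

minor third

Adjacent intervals: D4→F#4 = major third; F#4→E5 = minor seventh; E5→G#5 = major third; G#5→B5 = minor third.
The smallest is G#5 to B5, a minor third (3 semitones).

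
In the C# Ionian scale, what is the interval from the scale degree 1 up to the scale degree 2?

C# major: C# D# E# F# G# A# B#.
Scale degree 1 = C#; 2nd scale degree = D#.
From C# to D# is 2 semitones, exactly the major second.

major 2nd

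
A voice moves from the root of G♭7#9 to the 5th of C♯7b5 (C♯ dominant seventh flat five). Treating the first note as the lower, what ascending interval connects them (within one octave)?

augmented unison

The root of G♭7#9 is G♭; the 5th of C♯7b5 (C♯ dominant seventh flat five) is G.
From G♭ to G: 1 semitone over a unison = augmented.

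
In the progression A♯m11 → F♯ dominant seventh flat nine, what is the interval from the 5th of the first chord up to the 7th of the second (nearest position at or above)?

diminished octave

A♯m11 has E♯ as its 5th, and F♯ dominant seventh flat nine has E as its 7th.
8 letter names make it an octave; at 11 semitones (a half step narrower than perfect) the quality is diminished.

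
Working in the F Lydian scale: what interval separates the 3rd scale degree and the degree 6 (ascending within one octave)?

perfect fourth

F lydian: F G A B C D E.
That puts A below D.
Counting 4 letters and 5 half steps from A gives a perfect fourth.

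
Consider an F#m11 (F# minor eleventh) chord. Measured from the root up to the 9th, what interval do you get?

M9

Spelling the chord: F#-A-C#-E-G#-B.
So we need the interval from F# up to G#.
Counting 9 letters and 14 half steps from F# gives a major ninth.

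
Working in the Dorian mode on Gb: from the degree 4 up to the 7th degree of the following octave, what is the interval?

perfect eleventh

Spelling the Dorian mode on Gb: Gb Ab Bbb Cb Db Eb Fb.
So we need the interval from Cb up to Fb.
Cb up to Fb spans 11 letter names and 17 semitones — a perfect eleventh.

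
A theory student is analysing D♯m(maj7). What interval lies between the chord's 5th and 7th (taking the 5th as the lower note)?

major 3rd

The chord tones of D♯mM7 are D♯-F♯-A♯-C𝄪.
So we need the interval from A♯ up to C𝄪.
A♯ up to C𝄪 spans 3 letter names and 4 semitones — a major third.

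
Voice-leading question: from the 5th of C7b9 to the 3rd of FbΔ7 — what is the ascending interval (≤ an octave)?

The 5th of C7b9 is G; the 3rd of FbΔ7 is Ab.
2 letter names make it a second; at 1 semitone (a half step narrower than major) the quality is minor.

minor 2nd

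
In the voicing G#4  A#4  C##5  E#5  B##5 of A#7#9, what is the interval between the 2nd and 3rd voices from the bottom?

Those voices are A#4 and C##5.
From A# to C## is 4 semitones, exactly the major third.

major third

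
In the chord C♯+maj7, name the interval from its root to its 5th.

augmented fifth

Spelling the chord: C♯, E♯, G𝄪, B♯.
Root = C♯; 5th = G𝄪.
C♯ up to G𝄪 is 8 semitones, a half step wider than a perfect fifth, so the interval is augmented.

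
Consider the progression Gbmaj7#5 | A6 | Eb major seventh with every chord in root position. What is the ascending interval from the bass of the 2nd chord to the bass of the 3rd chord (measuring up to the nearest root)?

d5

The roots are A and Eb.
From A to Eb: 6 semitones over a fifth = diminished.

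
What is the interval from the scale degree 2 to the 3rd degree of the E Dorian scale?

E dorian: E F# G A B C# D.
The scale degree 2 is F# and the scale degree 3 is G.
2 letter names make it a second; at 1 semitone (a half step narrower than major) the quality is minor.

minor second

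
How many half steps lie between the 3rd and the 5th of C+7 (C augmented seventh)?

4

Spelling the chord: C-E-G#-Bb.
E to G# is a major third: 4 semitones.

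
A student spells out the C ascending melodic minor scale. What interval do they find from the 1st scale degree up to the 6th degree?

major sixth

Spelling the C ascending melodic minor scale: C D E♭ F G A B.
That puts C below A.
Counting 6 letters and 9 half steps from C gives a major sixth.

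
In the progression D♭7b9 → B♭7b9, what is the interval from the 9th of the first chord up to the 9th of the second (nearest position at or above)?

M6

The 9th of D♭7b9 is E𝄫; the 9th of B♭7b9 is C♭.
Counting 6 letters and 9 half steps from E𝄫 gives a major sixth.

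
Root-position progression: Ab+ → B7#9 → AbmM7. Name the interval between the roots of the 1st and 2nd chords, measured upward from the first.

The roots are Ab and B.
From Ab to B: 3 semitones over a second = augmented.

augmented second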